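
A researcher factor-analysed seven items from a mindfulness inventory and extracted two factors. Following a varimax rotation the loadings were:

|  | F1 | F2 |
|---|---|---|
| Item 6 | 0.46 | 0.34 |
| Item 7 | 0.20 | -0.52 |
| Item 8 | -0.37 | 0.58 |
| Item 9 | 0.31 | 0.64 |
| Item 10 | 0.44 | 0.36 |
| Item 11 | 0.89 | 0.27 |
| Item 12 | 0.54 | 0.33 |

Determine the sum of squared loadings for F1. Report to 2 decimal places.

1.76

SS loadings for F1 = 0.46² + 0.20² + (-0.37)² + 0.31² + 0.44² + 0.89² + 0.54² = 0.2116 + 0.0400 + 0.1369 + 0.0961 + 0.1936 + 0.7921 + 0.2916 = 1.7619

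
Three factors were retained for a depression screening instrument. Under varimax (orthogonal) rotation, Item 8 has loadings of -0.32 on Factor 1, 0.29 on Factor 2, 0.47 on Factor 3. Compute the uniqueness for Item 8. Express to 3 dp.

h² = (-0.32)² + 0.29² + 0.47² = 0.1024 + 0.0841 + 0.2209 = 0.4074
Uniqueness u² = 1 − h² = 1 − 0.4074 = 0.5926

0.593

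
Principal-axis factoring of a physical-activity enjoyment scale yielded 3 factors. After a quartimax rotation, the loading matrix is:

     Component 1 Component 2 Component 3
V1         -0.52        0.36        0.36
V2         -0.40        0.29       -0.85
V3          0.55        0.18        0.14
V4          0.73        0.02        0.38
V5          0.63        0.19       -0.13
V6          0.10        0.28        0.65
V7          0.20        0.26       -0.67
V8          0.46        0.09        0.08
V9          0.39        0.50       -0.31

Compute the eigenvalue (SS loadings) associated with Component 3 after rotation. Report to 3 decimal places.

SS loadings for Component 3 = 0.36² + (-0.85)² + 0.14² + 0.38² + (-0.13)² + 0.65² + (-0.67)² + 0.08² + (-0.31)² = 0.1296 + 0.7225 + 0.0196 + 0.1444 + 0.0169 + 0.4225 + 0.4489 + 0.0064 + 0.0961 = 2.0069

2.007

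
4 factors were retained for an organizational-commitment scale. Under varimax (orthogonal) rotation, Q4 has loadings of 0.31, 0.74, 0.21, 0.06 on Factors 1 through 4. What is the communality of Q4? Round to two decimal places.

h² = 0.31² + 0.74² + 0.21² + 0.06² = 0.0961 + 0.5476 + 0.0441 + 0.0036 = 0.6914

0.69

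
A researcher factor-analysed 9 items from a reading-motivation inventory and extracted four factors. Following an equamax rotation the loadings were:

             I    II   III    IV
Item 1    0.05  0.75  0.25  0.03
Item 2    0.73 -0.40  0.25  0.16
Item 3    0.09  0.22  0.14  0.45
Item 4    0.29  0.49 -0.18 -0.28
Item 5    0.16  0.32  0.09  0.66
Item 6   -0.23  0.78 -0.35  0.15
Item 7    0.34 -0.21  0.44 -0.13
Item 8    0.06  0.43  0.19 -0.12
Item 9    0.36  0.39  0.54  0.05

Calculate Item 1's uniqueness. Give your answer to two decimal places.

h² = 0.05² + 0.75² + 0.25² + 0.03² = 0.0025 + 0.5625 + 0.0625 + 0.0009 = 0.6284
Uniqueness u² = 1 − h² = 1 − 0.6284 = 0.3716

0.37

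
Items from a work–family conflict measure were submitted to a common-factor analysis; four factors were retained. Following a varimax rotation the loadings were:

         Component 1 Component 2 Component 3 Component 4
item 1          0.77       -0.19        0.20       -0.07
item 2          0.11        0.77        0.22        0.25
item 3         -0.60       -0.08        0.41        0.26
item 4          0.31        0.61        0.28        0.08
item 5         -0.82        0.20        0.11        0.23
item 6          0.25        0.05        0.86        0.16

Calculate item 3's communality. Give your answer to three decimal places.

h² = (-0.60)² + (-0.08)² + 0.41² + 0.26² = 0.3600 + 0.0064 + 0.1681 + 0.0676 = 0.6021

0.602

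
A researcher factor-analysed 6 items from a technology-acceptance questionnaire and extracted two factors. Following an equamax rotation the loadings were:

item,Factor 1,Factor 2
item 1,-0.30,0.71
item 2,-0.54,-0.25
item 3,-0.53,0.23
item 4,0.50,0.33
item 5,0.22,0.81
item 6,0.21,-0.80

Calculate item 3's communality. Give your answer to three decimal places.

h² = (-0.53)² + 0.23² = 0.2809 + 0.0529 = 0.3338

0.334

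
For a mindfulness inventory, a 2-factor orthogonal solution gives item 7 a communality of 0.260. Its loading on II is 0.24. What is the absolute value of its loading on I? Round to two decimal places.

Under orthogonal rotation h² = Σλ², so λ_I² = h² − (0.0576) = 0.260 − 0.0576 = 0.2024.
|λ| = √0.2024 = 0.4499.

0.45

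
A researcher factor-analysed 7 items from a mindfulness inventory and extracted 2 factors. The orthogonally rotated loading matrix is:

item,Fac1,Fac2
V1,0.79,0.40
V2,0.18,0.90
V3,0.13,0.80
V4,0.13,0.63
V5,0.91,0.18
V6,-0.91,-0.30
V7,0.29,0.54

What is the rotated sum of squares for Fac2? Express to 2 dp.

2.42

SS loadings for Fac2 = 0.40² + 0.90² + 0.80² + 0.63² + 0.18² + (-0.30)² + 0.54² = 0.1600 + 0.8100 + 0.6400 + 0.3969 + 0.0324 + 0.0900 + 0.2916 = 2.4209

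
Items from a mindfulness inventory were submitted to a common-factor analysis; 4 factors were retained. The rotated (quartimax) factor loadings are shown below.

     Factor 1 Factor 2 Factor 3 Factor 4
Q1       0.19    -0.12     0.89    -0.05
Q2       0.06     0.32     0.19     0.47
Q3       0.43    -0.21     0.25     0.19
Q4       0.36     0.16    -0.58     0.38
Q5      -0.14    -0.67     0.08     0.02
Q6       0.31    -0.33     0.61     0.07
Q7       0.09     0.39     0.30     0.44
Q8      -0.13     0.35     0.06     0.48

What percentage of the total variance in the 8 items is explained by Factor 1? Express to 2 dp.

SS loadings for Factor 1 = 0.19² + 0.06² + 0.43² + 0.36² + (-0.14)² + 0.31² + 0.09² + (-0.13)² = 0.4949
With 8 standardized items, total variance = 8. Proportion = 0.4949/8 = 0.0619 → 6.19%.

6.19%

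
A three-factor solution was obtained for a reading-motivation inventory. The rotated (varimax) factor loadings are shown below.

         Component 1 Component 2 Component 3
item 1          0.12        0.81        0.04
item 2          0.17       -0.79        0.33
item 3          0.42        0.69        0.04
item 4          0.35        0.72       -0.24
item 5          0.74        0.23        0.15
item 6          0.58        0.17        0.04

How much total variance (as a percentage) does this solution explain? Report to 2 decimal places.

Communalities: 0.6721, 0.7619, 0.6541, 0.6985, 0.6230, 0.3669; Σh² = 3.7765.
Total variance with 6 standardized items is 6, so the solution explains 3.7765/6 = 0.6294 = 62.94%.

62.94%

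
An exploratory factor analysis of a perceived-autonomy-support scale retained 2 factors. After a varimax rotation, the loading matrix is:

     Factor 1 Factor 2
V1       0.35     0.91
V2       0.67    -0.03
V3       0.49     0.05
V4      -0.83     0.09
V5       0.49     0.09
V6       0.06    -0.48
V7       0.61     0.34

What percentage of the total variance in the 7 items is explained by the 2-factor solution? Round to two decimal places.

SS loadings by factor: 2.1162, 1.1937; total = 3.3099.
Total variance with 7 standardized items is 7, so the solution explains 3.3099/7 = 0.4728 = 47.28%.

47.28%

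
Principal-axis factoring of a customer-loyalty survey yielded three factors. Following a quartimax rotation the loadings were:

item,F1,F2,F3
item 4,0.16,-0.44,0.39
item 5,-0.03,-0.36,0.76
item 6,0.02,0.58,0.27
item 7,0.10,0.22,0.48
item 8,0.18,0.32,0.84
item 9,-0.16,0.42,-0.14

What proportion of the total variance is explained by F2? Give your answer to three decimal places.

SS loadings for F2 = (-0.44)² + (-0.36)² + 0.58² + 0.22² + 0.32² + 0.42² = 0.9868
Proportion of variance = 0.9868 / 6 = 0.1645.

0.164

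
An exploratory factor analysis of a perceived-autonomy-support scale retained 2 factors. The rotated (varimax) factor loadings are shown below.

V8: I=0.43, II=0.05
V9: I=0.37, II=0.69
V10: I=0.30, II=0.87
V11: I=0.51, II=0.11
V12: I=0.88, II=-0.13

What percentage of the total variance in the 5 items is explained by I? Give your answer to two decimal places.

SS loadings for I = 0.43² + 0.37² + 0.30² + 0.51² + 0.88² = 1.4463
With 5 standardized items, total variance = 5. Proportion = 1.4463/5 = 0.2893 → 28.93%.

28.93%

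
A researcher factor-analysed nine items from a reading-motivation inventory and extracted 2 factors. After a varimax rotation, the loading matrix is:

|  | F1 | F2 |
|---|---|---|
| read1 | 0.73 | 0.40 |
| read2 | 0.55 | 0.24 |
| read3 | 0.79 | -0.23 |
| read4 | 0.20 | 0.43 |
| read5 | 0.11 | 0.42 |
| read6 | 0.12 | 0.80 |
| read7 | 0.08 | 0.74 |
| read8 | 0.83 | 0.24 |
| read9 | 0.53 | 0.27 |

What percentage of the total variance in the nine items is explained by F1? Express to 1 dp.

27.8%

SS loadings for F1 = 0.73² + 0.55² + 0.79² + 0.20² + 0.11² + 0.12² + 0.08² + 0.83² + 0.53² = 2.5022
With 9 standardized items, total variance = 9. Proportion = 2.5022/9 = 0.2780 → 27.80%.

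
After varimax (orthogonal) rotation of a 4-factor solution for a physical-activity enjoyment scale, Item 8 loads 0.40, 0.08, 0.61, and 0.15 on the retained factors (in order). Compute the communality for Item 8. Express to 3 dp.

0.561

h² = 0.40² + 0.08² + 0.61² + 0.15² = 0.1600 + 0.0064 + 0.3721 + 0.0225 = 0.5610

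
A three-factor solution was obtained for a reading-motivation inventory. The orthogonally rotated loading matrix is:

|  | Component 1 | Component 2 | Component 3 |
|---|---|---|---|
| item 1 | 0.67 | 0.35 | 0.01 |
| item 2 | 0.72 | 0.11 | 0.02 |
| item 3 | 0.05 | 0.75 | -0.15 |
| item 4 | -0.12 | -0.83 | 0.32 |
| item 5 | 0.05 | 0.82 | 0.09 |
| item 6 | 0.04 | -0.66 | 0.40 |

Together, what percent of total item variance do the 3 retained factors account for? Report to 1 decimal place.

62.9%

Communalities: 0.5715, 0.5309, 0.5875, 0.8057, 0.6830, 0.5972; Σh² = 3.7758.
Total variance with 6 standardized items is 6, so the solution explains 3.7758/6 = 0.6293 = 62.93%.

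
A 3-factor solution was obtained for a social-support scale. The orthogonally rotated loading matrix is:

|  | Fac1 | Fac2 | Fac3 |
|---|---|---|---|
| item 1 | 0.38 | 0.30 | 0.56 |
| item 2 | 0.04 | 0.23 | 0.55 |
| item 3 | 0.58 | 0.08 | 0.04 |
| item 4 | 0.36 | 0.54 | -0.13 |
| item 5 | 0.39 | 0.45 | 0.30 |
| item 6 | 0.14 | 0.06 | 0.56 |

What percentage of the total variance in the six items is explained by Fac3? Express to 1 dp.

SS loadings for Fac3 = 0.56² + 0.55² + 0.04² + (-0.13)² + 0.30² + 0.56² = 1.0382
With 6 standardized items, total variance = 6. Proportion = 1.0382/6 = 0.1730 → 17.30%.

17.3%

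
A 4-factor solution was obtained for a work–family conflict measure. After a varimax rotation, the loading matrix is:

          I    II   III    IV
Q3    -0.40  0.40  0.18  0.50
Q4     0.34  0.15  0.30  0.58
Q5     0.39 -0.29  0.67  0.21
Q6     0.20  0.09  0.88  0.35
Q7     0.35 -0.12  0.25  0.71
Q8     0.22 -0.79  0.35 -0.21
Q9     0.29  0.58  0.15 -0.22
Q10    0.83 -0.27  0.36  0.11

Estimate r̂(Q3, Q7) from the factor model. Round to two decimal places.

r̂ = Σ λ_i·λ_j across factors = (-0.40)(0.35) + (0.40)(-0.12) + (0.18)(0.25) + (0.50)(0.71)
  = -0.1400 -0.0480 +0.0450 +0.3550 = 0.2120

0.21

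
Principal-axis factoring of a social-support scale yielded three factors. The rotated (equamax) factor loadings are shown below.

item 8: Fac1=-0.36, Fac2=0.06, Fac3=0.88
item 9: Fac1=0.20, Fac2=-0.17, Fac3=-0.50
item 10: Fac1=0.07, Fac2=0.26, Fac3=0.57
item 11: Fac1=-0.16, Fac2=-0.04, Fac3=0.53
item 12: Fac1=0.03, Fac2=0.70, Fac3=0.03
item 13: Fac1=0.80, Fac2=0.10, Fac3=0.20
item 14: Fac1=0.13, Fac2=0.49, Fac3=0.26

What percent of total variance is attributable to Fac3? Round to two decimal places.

24.84%

SS loadings for Fac3 = 0.88² + (-0.50)² + 0.57² + 0.53² + 0.03² + 0.20² + 0.26² = 1.7387
With 7 standardized items, total variance = 7. Proportion = 1.7387/7 = 0.2484 → 24.84%.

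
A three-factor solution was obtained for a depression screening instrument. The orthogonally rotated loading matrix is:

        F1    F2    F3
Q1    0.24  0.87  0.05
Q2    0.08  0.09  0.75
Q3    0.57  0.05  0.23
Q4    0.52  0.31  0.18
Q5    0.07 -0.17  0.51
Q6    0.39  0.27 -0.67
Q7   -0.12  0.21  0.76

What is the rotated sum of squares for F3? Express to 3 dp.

1.937

SS loadings for F3 = 0.05² + 0.75² + 0.23² + 0.18² + 0.51² + (-0.67)² + 0.76² = 0.0025 + 0.5625 + 0.0529 + 0.0324 + 0.2601 + 0.4489 + 0.5776 = 1.9369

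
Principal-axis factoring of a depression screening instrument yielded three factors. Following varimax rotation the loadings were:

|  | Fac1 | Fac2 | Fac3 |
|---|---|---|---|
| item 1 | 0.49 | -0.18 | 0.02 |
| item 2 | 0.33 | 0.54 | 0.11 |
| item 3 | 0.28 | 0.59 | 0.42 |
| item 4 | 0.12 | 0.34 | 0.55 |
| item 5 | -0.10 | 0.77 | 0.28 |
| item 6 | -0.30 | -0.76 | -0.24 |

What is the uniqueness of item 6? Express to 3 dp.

0.275

h² = (-0.30)² + (-0.76)² + (-0.24)² = 0.0900 + 0.5776 + 0.0576 = 0.7252
Uniqueness u² = 1 − h² = 1 − 0.7252 = 0.2748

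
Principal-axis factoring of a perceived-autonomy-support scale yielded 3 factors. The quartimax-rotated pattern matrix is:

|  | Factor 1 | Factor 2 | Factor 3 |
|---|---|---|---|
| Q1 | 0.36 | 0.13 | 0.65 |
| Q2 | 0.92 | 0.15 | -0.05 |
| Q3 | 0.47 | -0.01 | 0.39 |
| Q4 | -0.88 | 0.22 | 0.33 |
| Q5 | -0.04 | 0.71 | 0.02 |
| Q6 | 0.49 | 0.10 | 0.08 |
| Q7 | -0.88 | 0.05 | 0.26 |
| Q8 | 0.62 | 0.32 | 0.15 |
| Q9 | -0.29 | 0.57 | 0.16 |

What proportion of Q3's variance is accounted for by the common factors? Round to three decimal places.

h² = 0.47² + (-0.01)² + 0.39² = 0.2209 + 0.0001 + 0.1521 = 0.3731

0.373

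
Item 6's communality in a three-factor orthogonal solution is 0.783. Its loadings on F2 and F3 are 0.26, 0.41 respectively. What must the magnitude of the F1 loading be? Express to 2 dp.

0.74

Under orthogonal rotation h² = Σλ², so λ_F1² = h² − (0.2357) = 0.783 − 0.2357 = 0.5473.
|λ| = √0.5473 = 0.7398.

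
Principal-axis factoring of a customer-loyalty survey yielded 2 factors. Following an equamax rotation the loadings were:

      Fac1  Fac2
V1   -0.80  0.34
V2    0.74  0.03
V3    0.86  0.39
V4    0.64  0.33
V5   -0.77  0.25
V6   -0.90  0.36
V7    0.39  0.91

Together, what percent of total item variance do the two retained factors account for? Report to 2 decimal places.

75.56%

SS loadings by factor: 3.8918, 1.3977; total = 5.2895.
Total variance with 7 standardized items is 7, so the solution explains 5.2895/7 = 0.7556 = 75.56%.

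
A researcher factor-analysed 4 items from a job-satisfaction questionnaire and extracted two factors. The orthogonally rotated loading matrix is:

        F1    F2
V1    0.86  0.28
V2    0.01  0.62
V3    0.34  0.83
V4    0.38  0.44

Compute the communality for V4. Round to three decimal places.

0.338

h² = 0.38² + 0.44² = 0.1444 + 0.1936 = 0.3380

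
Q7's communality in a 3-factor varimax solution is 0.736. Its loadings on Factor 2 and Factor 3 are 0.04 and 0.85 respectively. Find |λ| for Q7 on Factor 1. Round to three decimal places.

0.109

Under orthogonal rotation h² = Σλ², so λ_Factor 1² = h² − (0.7241) = 0.736 − 0.7241 = 0.0119.
|λ| = √0.0119 = 0.1091.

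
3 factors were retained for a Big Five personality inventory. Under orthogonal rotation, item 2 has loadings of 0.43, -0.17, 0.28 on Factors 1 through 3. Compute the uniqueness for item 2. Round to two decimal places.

h² = 0.43² + (-0.17)² + 0.28² = 0.1849 + 0.0289 + 0.0784 = 0.2922
Uniqueness u² = 1 − h² = 1 − 0.2922 = 0.7078

0.71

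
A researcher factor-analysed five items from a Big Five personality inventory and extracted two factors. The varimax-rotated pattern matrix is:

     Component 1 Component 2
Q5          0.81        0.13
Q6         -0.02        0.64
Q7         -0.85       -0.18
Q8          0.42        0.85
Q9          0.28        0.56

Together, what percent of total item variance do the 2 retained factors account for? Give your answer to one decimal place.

Communalities: 0.6730, 0.4100, 0.7549, 0.8989, 0.3920; Σh² = 3.1288.
Total variance with 5 standardized items is 5, so the solution explains 3.1288/5 = 0.6258 = 62.58%.

62.6%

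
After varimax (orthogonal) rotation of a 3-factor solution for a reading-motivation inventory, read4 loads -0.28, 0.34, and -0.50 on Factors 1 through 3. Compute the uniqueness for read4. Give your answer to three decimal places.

0.556

h² = (-0.28)² + 0.34² + (-0.50)² = 0.0784 + 0.1156 + 0.2500 = 0.4440
Uniqueness u² = 1 − h² = 1 − 0.4440 = 0.5560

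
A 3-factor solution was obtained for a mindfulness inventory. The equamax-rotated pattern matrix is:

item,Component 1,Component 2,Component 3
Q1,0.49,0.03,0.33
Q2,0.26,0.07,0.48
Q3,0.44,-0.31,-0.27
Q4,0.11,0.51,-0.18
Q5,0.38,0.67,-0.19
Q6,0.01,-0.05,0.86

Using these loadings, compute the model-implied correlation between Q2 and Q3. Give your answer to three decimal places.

-0.037

r̂ = Σ λ_i·λ_j across factors = (0.26)(0.44) + (0.07)(-0.31) + (0.48)(-0.27)
  = +0.1144 -0.0217 -0.1296 = -0.0369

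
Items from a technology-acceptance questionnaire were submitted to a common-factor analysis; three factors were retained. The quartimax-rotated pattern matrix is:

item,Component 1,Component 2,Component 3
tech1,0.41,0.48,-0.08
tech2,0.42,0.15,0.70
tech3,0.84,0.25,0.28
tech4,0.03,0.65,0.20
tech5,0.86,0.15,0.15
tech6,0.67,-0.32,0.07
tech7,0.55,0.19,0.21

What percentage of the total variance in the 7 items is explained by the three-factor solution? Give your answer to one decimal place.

Communalities: 0.4049, 0.6889, 0.8465, 0.4634, 0.7846, 0.5562, 0.3827; Σh² = 4.1272.
Total variance with 7 standardized items is 7, so the solution explains 4.1272/7 = 0.5896 = 58.96%.

59.0%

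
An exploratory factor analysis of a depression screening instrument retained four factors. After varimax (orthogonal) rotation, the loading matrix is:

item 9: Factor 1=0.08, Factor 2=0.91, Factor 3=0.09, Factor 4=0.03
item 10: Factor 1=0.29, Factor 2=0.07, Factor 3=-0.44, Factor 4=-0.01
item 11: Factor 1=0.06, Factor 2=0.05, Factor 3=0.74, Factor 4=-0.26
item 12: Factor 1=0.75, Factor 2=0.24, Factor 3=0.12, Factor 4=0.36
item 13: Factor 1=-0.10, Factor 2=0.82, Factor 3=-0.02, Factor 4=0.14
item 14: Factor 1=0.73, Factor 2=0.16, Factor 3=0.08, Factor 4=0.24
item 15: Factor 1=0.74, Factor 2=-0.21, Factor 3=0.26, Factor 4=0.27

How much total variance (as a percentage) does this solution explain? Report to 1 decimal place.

Communalities: 0.8435, 0.2827, 0.6213, 0.7641, 0.7024, 0.6225, 0.7322; Σh² = 4.5687.
Total variance with 7 standardized items is 7, so the solution explains 4.5687/7 = 0.6527 = 65.27%.

65.3%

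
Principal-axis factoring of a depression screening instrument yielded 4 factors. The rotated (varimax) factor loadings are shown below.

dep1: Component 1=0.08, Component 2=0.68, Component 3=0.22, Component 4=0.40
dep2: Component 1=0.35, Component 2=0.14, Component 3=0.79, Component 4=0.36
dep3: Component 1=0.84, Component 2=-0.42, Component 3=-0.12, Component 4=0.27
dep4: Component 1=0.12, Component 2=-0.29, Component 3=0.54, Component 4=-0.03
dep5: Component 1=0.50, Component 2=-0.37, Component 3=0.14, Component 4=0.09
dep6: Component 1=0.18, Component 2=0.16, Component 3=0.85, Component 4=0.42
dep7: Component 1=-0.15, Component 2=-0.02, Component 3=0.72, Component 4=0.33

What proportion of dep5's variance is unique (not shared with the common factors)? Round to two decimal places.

h² = 0.50² + (-0.37)² + 0.14² + 0.09² = 0.2500 + 0.1369 + 0.0196 + 0.0081 = 0.4146
Uniqueness u² = 1 − h² = 1 − 0.4146 = 0.5854

0.59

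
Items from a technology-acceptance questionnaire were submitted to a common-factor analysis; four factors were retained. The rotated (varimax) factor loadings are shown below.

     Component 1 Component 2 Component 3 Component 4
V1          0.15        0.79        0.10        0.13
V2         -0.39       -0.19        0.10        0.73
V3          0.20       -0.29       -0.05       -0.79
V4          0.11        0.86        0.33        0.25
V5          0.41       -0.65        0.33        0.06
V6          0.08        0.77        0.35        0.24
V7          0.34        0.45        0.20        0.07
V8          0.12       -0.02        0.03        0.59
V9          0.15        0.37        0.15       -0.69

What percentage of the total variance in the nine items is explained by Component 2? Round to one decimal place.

SS loadings for Component 2 = 0.79² + (-0.19)² + (-0.29)² + 0.86² + (-0.65)² + 0.77² + 0.45² + (-0.02)² + 0.37² = 2.8391
With 9 standardized items, total variance = 9. Proportion = 2.8391/9 = 0.3155 → 31.55%.

31.5%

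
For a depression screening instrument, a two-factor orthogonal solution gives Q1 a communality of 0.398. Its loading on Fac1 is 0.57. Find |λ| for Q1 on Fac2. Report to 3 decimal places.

Under orthogonal rotation h² = Σλ², so λ_Fac2² = h² − (0.3249) = 0.398 − 0.3249 = 0.0731.
|λ| = √0.0731 = 0.2704.

0.270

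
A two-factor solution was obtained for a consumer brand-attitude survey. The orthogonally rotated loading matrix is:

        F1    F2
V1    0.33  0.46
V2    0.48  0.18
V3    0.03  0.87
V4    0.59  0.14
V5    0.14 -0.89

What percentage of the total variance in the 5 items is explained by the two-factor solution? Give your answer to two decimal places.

SS loadings by factor: 0.7079, 1.8126; total = 2.5205.
Total variance with 5 standardized items is 5, so the solution explains 2.5205/5 = 0.5041 = 50.41%.

50.41%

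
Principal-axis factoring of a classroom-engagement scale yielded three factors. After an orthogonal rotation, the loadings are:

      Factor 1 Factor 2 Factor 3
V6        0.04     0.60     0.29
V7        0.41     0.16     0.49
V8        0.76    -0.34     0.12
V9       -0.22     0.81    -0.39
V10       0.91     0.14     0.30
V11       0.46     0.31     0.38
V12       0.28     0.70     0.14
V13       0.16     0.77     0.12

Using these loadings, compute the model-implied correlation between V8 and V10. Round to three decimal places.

r̂ = Σ λ_i·λ_j across factors = (0.76)(0.91) + (-0.34)(0.14) + (0.12)(0.30)
  = +0.6916 -0.0476 +0.0360 = 0.6800

0.680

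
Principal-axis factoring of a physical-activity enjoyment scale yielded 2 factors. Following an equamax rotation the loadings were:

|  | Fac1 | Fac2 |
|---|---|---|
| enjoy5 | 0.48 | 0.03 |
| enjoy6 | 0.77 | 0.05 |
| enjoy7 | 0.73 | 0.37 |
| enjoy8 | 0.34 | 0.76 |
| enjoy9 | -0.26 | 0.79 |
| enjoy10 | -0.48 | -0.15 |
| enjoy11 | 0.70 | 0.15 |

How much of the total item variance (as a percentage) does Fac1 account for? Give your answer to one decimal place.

32.3%

SS loadings for Fac1 = 0.48² + 0.77² + 0.73² + 0.34² + (-0.26)² + (-0.48)² + 0.70² = 2.2598
With 7 standardized items, total variance = 7. Proportion = 2.2598/7 = 0.3228 → 32.28%.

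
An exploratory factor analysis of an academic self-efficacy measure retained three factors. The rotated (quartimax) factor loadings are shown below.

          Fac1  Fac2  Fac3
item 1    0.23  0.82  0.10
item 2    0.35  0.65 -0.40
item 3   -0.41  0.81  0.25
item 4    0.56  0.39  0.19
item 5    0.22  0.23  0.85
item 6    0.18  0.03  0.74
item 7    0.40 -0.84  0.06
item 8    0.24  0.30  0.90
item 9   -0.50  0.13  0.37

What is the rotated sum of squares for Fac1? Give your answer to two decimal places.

1.21

SS loadings for Fac1 = 0.23² + 0.35² + (-0.41)² + 0.56² + 0.22² + 0.18² + 0.40² + 0.24² + (-0.50)² = 0.0529 + 0.1225 + 0.1681 + 0.3136 + 0.0484 + 0.0324 + 0.1600 + 0.0576 + 0.2500 = 1.2055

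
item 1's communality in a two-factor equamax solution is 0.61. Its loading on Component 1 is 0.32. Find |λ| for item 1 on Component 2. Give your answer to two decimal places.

0.71

Under orthogonal rotation h² = Σλ², so λ_Component 2² = h² − (0.1024) = 0.61 − 0.1024 = 0.5076.
|λ| = √0.5076 = 0.7125.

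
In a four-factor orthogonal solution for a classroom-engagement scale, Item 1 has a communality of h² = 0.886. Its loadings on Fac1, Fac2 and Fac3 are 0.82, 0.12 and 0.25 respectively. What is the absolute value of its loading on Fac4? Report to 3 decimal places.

0.370

Under orthogonal rotation h² = Σλ², so λ_Fac4² = h² − (0.7493) = 0.886 − 0.7493 = 0.1367.
|λ| = √0.1367 = 0.3697.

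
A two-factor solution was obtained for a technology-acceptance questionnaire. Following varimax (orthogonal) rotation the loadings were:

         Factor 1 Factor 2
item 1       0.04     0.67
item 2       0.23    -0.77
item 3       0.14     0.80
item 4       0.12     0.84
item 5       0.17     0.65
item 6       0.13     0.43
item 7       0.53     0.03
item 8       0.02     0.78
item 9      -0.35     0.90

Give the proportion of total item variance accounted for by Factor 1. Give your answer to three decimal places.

SS loadings for Factor 1 = 0.04² + 0.23² + 0.14² + 0.12² + 0.17² + 0.13² + 0.53² + 0.02² + (-0.35)² = 0.5381
Proportion of variance = 0.5381 / 9 = 0.0598.

0.060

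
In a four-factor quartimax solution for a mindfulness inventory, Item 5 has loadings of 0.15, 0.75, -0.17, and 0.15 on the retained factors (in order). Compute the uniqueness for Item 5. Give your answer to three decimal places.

0.364

h² = 0.15² + 0.75² + (-0.17)² + 0.15² = 0.0225 + 0.5625 + 0.0289 + 0.0225 = 0.6364
Uniqueness u² = 1 − h² = 1 − 0.6364 = 0.3636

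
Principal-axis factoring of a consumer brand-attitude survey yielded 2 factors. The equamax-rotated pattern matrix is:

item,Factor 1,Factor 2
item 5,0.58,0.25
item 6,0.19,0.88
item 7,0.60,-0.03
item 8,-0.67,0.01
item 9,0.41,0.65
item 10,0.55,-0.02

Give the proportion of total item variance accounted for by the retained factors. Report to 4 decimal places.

Communalities: 0.3989, 0.8105, 0.3609, 0.4490, 0.5906, 0.3029; Σh² = 2.9128.
Total variance with 6 standardized items is 6, so the solution explains 2.9128/6 = 0.4855.

0.4855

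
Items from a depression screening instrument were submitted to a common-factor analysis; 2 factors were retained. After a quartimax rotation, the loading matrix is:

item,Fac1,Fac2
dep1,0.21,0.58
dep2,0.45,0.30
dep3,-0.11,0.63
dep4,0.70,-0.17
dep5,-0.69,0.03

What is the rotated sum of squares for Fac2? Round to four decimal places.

SS loadings for Fac2 = 0.58² + 0.30² + 0.63² + (-0.17)² + 0.03² = 0.3364 + 0.0900 + 0.3969 + 0.0289 + 0.0009 = 0.8531

0.8531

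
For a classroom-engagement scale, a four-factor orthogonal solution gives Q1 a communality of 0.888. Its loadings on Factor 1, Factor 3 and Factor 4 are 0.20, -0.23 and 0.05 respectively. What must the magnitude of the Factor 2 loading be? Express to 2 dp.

Under orthogonal rotation h² = Σλ², so λ_Factor 2² = h² − (0.0954) = 0.888 − 0.0954 = 0.7926.
|λ| = √0.7926 = 0.8903.

0.89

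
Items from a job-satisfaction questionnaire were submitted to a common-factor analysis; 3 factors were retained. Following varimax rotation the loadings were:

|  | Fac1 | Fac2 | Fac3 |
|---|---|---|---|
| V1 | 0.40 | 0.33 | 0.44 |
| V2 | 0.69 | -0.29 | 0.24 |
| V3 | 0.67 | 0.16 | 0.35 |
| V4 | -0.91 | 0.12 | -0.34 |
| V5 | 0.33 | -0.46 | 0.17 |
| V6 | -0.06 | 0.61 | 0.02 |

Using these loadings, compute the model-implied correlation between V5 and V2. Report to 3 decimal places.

0.402

r̂ = Σ λ_i·λ_j across factors = (0.33)(0.69) + (-0.46)(-0.29) + (0.17)(0.24)
  = +0.2277 +0.1334 +0.0408 = 0.4019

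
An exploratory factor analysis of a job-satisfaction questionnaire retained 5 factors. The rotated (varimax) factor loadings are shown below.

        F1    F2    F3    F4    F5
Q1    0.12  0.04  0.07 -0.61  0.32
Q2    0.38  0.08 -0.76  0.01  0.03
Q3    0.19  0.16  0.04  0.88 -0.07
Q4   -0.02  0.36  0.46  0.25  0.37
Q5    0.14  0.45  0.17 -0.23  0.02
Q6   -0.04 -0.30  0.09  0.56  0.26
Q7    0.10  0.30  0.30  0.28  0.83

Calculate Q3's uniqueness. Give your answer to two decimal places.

0.16

h² = 0.19² + 0.16² + 0.04² + 0.88² + (-0.07)² = 0.0361 + 0.0256 + 0.0016 + 0.7744 + 0.0049 = 0.8426
Uniqueness u² = 1 − h² = 1 − 0.8426 = 0.1574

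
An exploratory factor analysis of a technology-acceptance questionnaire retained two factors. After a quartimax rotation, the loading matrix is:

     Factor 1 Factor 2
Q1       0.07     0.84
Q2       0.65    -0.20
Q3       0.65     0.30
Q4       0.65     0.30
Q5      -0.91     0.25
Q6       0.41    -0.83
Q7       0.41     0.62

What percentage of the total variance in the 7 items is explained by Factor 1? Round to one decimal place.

34.8%

SS loadings for Factor 1 = 0.07² + 0.65² + 0.65² + 0.65² + (-0.91)² + 0.41² + 0.41² = 2.4367
With 7 standardized items, total variance = 7. Proportion = 2.4367/7 = 0.3481 → 34.81%.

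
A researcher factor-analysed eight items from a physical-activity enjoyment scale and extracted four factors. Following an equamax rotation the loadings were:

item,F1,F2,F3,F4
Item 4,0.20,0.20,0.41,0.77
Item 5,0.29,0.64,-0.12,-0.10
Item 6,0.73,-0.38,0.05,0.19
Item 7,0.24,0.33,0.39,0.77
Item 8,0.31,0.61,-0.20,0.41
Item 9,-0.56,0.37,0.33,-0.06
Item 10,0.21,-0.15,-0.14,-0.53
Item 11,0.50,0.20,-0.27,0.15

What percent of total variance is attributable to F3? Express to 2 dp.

7.23%

SS loadings for F3 = 0.41² + (-0.12)² + 0.05² + 0.39² + (-0.20)² + 0.33² + (-0.14)² + (-0.27)² = 0.5785
With 8 standardized items, total variance = 8. Proportion = 0.5785/8 = 0.0723 → 7.23%.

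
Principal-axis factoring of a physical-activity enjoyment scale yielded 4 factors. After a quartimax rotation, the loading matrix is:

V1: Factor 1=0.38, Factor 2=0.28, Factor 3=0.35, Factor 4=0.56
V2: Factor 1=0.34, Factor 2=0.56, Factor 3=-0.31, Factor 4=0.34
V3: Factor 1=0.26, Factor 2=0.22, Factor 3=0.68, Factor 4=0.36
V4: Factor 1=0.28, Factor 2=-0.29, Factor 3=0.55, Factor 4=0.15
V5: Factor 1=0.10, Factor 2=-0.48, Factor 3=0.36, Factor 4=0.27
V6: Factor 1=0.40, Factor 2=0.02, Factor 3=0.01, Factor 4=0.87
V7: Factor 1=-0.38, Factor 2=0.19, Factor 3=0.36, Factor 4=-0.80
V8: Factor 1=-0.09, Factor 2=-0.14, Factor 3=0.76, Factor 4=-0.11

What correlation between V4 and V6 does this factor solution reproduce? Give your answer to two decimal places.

r̂ = Σ λ_i·λ_j across factors = (0.28)(0.40) + (-0.29)(0.02) + (0.55)(0.01) + (0.15)(0.87)
  = +0.1120 -0.0058 +0.0055 +0.1305 = 0.2422

0.24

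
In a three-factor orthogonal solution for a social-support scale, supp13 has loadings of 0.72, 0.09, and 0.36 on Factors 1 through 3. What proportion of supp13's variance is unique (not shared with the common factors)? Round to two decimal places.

h² = 0.72² + 0.09² + 0.36² = 0.5184 + 0.0081 + 0.1296 = 0.6561
Uniqueness u² = 1 − h² = 1 − 0.6561 = 0.3439

0.34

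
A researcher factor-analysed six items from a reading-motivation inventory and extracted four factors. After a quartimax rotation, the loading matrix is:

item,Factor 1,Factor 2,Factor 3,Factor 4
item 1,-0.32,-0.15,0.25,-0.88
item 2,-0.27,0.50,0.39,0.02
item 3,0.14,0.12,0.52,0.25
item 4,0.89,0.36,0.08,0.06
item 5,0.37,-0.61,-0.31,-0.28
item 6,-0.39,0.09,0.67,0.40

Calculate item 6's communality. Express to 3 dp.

h² = (-0.39)² + 0.09² + 0.67² + 0.40² = 0.1521 + 0.0081 + 0.4489 + 0.1600 = 0.7691

0.769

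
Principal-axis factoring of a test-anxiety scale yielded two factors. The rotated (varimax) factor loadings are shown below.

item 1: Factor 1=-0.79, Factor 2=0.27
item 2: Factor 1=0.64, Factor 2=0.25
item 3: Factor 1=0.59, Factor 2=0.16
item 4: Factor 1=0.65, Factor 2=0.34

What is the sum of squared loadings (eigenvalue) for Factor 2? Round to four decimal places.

SS loadings for Factor 2 = 0.27² + 0.25² + 0.16² + 0.34² = 0.0729 + 0.0625 + 0.0256 + 0.1156 = 0.2766

0.2766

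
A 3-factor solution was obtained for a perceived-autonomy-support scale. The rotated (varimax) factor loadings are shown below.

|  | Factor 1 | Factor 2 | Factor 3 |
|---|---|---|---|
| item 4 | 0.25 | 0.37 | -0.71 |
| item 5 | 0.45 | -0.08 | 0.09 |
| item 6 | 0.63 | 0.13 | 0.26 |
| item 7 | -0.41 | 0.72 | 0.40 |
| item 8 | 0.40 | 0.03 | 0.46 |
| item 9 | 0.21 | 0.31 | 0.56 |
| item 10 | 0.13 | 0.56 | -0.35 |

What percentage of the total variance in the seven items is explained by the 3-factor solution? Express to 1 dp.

50.4%

SS loadings by factor: 1.0510, 1.0892, 1.3875; total = 3.5277.
Total variance with 7 standardized items is 7, so the solution explains 3.5277/7 = 0.5040 = 50.40%.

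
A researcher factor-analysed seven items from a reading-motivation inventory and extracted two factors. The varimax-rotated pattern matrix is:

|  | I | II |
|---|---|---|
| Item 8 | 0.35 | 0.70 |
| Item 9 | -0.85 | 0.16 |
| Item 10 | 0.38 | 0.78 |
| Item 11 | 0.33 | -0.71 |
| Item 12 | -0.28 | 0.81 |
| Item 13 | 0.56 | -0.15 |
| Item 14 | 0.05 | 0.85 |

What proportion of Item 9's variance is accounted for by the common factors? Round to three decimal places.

0.748

h² = (-0.85)² + 0.16² = 0.7225 + 0.0256 = 0.7481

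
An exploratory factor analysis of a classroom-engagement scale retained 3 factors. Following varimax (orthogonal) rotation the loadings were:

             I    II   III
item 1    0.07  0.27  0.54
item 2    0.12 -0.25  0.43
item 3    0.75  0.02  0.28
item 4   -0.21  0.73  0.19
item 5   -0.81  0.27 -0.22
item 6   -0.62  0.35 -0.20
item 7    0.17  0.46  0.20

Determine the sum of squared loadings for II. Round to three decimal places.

1.076

SS loadings for II = 0.27² + (-0.25)² + 0.02² + 0.73² + 0.27² + 0.35² + 0.46² = 0.0729 + 0.0625 + 0.0004 + 0.5329 + 0.0729 + 0.1225 + 0.2116 = 1.0757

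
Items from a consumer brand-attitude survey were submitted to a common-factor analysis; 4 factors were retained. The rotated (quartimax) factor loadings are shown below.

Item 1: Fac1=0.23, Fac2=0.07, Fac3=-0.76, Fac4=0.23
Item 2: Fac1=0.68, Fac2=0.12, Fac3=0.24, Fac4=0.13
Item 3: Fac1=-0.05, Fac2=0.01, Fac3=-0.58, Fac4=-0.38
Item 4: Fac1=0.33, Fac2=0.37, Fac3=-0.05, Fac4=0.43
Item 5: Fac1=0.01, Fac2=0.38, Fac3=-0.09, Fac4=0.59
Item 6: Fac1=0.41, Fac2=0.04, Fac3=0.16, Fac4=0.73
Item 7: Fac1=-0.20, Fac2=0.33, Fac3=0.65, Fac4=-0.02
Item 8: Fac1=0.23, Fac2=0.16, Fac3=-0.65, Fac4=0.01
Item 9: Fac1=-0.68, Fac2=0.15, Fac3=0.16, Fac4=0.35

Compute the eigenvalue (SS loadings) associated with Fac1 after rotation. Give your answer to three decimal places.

SS loadings for Fac1 = 0.23² + 0.68² + (-0.05)² + 0.33² + 0.01² + 0.41² + (-0.20)² + 0.23² + (-0.68)² = 0.0529 + 0.4624 + 0.0025 + 0.1089 + 0.0001 + 0.1681 + 0.0400 + 0.0529 + 0.4624 = 1.3502

1.350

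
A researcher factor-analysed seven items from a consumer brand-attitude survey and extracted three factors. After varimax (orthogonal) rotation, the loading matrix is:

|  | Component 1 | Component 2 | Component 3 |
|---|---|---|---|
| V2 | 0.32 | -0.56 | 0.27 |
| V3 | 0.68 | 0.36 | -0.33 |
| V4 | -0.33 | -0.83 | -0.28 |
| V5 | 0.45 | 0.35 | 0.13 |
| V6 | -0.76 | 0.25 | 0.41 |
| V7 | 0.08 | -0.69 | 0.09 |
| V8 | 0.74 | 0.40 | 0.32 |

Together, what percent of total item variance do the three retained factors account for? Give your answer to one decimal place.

64.5%

Communalities: 0.4889, 0.7009, 0.8762, 0.3419, 0.8082, 0.4906, 0.8100; Σh² = 4.5167.
Total variance with 7 standardized items is 7, so the solution explains 4.5167/7 = 0.6452 = 64.52%.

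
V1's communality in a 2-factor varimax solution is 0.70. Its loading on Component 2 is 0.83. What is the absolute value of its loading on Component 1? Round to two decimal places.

0.11

Under orthogonal rotation h² = Σλ², so λ_Component 1² = h² − (0.6889) = 0.70 − 0.6889 = 0.0111.
|λ| = √0.0111 = 0.1054.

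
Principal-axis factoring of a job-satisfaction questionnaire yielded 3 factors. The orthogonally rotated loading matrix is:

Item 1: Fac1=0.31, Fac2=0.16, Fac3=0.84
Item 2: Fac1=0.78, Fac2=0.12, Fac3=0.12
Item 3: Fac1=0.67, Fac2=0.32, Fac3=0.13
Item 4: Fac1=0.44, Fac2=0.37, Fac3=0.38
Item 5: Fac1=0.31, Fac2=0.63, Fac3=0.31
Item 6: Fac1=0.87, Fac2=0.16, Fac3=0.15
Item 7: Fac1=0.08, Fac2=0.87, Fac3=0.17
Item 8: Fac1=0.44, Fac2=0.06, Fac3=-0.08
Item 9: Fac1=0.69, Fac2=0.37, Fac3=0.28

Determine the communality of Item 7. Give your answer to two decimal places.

0.79

h² = 0.08² + 0.87² + 0.17² = 0.0064 + 0.7569 + 0.0289 = 0.7922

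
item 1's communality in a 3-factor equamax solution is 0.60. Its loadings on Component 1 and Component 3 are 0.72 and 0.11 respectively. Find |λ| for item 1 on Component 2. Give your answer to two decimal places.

0.26

Under orthogonal rotation h² = Σλ², so λ_Component 2² = h² − (0.5305) = 0.60 − 0.5305 = 0.0695.
|λ| = √0.0695 = 0.2636.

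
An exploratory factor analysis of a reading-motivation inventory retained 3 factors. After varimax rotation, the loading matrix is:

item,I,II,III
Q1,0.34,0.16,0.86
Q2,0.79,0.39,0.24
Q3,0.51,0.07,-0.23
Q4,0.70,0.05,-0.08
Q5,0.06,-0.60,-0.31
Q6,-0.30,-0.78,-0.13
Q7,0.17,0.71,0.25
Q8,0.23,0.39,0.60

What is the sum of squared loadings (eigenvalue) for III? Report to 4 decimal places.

1.3920

SS loadings for III = 0.86² + 0.24² + (-0.23)² + (-0.08)² + (-0.31)² + (-0.13)² + 0.25² + 0.60² = 0.7396 + 0.0576 + 0.0529 + 0.0064 + 0.0961 + 0.0169 + 0.0625 + 0.3600 = 1.3920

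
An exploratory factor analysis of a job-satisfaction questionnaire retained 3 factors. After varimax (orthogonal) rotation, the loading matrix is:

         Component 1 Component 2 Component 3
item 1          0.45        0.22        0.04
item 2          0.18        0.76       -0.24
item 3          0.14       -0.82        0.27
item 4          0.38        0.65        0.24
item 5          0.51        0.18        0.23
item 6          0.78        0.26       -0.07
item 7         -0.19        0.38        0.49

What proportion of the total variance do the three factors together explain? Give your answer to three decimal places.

Communalities: 0.2525, 0.6676, 0.7649, 0.6245, 0.3454, 0.6809, 0.4206; Σh² = 3.7564.
Total variance with 7 standardized items is 7, so the solution explains 3.7564/7 = 0.5366.

0.537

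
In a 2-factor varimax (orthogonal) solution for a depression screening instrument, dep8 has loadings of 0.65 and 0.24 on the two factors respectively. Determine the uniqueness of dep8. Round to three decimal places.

h² = 0.65² + 0.24² = 0.4225 + 0.0576 = 0.4801
Uniqueness u² = 1 − h² = 1 − 0.4801 = 0.5199

0.520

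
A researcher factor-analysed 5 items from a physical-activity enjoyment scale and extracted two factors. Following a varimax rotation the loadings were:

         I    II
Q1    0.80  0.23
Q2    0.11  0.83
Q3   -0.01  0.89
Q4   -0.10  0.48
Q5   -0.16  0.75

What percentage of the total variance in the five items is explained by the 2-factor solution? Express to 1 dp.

60.3%

SS loadings by factor: 0.6878, 2.3268; total = 3.0146.
Total variance with 5 standardized items is 5, so the solution explains 3.0146/5 = 0.6029 = 60.29%.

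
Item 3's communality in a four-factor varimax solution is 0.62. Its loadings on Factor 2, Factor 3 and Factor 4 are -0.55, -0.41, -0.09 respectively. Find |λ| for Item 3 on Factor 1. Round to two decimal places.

Under orthogonal rotation h² = Σλ², so λ_Factor 1² = h² − (0.4787) = 0.62 − 0.4787 = 0.1413.
|λ| = √0.1413 = 0.3759.

0.38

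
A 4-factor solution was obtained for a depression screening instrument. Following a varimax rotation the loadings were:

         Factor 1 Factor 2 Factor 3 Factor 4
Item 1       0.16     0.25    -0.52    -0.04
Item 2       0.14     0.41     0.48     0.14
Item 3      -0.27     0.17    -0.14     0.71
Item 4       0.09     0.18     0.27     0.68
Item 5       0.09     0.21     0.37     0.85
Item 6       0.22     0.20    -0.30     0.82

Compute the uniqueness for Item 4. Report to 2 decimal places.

0.42

h² = 0.09² + 0.18² + 0.27² + 0.68² = 0.0081 + 0.0324 + 0.0729 + 0.4624 = 0.5758
Uniqueness u² = 1 − h² = 1 − 0.5758 = 0.4242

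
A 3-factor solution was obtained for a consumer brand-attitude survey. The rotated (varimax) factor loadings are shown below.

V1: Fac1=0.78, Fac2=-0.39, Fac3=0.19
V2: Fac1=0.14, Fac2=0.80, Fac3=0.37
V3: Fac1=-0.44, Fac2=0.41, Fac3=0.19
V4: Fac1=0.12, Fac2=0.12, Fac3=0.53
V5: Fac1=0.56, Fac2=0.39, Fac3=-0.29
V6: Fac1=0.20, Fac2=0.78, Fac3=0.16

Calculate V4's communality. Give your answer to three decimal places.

0.310

h² = 0.12² + 0.12² + 0.53² = 0.0144 + 0.0144 + 0.2809 = 0.3097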